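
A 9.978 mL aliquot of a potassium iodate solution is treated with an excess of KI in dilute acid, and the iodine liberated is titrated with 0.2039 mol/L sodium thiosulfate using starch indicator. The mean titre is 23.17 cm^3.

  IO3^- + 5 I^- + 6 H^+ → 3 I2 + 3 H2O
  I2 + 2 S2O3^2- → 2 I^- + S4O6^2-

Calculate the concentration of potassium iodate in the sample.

0.07891 mol/L

n(S2O3^2-) = 0.02317 × 0.2039 = 4.724 × 10^-3 mol
n(I2) = n(S2O3^2-)/2 = 2.362 × 10^-3 mol
From the 1:3 ratio, n(IO3^-) in the aliquot = 1/3 × 2.362 × 10^-3 = 7.874 × 10^-4 mol
[IO3^-] = 7.874 × 10^-4 / 0.009978 = 0.07891 mol/L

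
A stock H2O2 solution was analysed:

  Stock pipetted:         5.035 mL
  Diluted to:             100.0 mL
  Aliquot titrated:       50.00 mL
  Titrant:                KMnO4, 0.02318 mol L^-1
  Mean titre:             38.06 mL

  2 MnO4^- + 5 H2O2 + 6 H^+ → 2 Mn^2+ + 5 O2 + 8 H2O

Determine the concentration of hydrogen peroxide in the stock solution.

0.8761 mol/L

n(KMnO4) = 0.03806 × 0.02318 = 8.822 × 10^-4 mol
From the 5:2 ratio, n(H2O2) in the aliquot = 5/2 × 8.822 × 10^-4 = 2.206 × 10^-3 mol
[H2O2]_dilute = 2.206 × 10^-3 / 0.05000 = 0.04411 mol/L
Dilution factor = 100.0 / 5.035 = 19.86
[H2O2]_stock = 0.04411 × 19.86 = 0.8761 mol/L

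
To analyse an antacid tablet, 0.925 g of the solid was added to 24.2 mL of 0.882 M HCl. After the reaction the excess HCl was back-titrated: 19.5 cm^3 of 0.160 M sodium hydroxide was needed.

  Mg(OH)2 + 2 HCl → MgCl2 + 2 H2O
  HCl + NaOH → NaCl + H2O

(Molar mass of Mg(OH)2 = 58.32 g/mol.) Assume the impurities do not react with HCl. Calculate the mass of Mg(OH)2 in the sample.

n(HCl) added = 0.0242 × 0.882 = 0.0213 mol
n(NaOH) used in back-titration = 0.0195 × 0.160 = 3.12 × 10^-3 mol
n(HCl) left over = 3.12 × 10^-3 mol (1:1 ratio)
n(HCl) consumed by analyte = 0.0213 − 3.12 × 10^-3 = 0.0182 mol
From the 1:2 ratio, n(Mg(OH)2) = 1/2 × 0.0182 = 9.11 × 10^-3 mol
mass of Mg(OH)2 = 9.11 × 10^-3 × 58.32 = 0.531 g

0.531 g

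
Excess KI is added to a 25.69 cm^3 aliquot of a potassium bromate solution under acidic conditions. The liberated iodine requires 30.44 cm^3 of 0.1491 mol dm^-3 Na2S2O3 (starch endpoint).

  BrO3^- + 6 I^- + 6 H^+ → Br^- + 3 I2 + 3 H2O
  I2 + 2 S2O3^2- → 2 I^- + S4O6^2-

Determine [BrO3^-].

0.02944 mol/L

n(S2O3^2-) = 0.03044 × 0.1491 = 4.539 × 10^-3 mol
n(I2) = n(S2O3^2-)/2 = 2.269 × 10^-3 mol
From the 1:3 ratio, n(BrO3^-) in the aliquot = 1/3 × 2.269 × 10^-3 = 7.564 × 10^-4 mol
[BrO3^-] = 7.564 × 10^-4 / 0.02569 = 0.02944 mol/L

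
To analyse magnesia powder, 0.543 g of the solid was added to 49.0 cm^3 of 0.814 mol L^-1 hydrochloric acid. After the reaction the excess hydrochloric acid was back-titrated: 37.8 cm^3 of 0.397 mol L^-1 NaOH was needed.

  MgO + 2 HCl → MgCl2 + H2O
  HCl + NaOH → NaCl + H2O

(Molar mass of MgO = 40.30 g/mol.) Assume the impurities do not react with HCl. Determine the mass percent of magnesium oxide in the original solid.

92.3 %

n(HCl) added = 0.0490 × 0.814 = 0.0399 mol
n(NaOH) used in back-titration = 0.0378 × 0.397 = 0.0150 mol
n(HCl) left over = 0.0150 mol (1:1 ratio)
n(HCl) consumed by analyte = 0.0399 − 0.0150 = 0.0249 mol
From the 1:2 ratio, n(MgO) = 1/2 × 0.0249 = 0.0124 mol
mass of MgO = 0.0124 × 40.30 = 0.501 g
% MgO = 0.501 / 0.543 × 100 = 92.3 %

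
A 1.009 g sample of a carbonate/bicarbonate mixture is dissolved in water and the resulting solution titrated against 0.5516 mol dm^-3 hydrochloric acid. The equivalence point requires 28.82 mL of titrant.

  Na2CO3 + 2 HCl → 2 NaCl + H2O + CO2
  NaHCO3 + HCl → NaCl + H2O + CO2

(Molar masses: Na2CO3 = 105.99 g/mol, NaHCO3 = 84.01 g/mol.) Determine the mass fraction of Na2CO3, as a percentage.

n(HCl) = 0.02882 × 0.5516 = 0.01590 mol
Let x = n(Na2CO3), y = n(NaHCO3).
Titrant: 2x + 1y = 0.01590;  mass: 105.99x + 84.01y = 1.009
Solving, x = 5.264 × 10^-3 mol, y = 5.369 × 10^-3 mol
mass of Na2CO3 = 5.264 × 10^-3 × 105.99 = 0.5579 g
% Na2CO3 = 0.5579 / 1.009 × 100 = 55.29 %

55.29 %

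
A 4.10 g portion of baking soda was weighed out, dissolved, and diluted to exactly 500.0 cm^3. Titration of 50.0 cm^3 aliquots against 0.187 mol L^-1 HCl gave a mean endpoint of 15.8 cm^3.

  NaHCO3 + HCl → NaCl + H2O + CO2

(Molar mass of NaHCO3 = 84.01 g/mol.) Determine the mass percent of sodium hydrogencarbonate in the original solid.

60.5 %

n(HCl) per titration = 0.0158 × 0.187 = 2.95 × 10^-3 mol
n(NaHCO3) in each aliquot = 2.95 × 10^-3 mol (1:1 ratio)
n(NaHCO3) in the whole flask = 2.95 × 10^-3 × 500.0/50.0 = 0.0295 mol
mass of NaHCO3 = 0.0295 × 84.01 = 2.48 g
% NaHCO3 = 2.48 / 4.10 × 100 = 60.5 %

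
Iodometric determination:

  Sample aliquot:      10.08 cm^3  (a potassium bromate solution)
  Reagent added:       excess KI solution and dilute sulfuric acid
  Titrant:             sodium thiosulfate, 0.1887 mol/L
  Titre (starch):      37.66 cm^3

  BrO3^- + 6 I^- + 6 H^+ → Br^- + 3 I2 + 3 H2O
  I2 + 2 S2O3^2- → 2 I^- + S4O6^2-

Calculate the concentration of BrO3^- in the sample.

0.1175 mol/L

n(S2O3^2-) = 0.03766 × 0.1887 = 7.106 × 10^-3 mol
n(I2) = n(S2O3^2-)/2 = 3.553 × 10^-3 mol
From the 1:3 ratio, n(BrO3^-) in the aliquot = 1/3 × 3.553 × 10^-3 = 1.184 × 10^-3 mol
[BrO3^-] = 1.184 × 10^-3 / 0.01008 = 0.1175 mol/L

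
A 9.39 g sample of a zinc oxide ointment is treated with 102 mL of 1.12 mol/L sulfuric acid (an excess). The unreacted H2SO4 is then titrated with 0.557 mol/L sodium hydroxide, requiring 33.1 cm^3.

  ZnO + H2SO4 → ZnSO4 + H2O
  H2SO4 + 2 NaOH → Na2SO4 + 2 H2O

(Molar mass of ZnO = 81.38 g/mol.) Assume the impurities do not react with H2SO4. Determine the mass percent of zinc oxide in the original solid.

n(H2SO4) added = 0.102 × 1.12 = 0.114 mol
n(NaOH) used in back-titration = 0.0331 × 0.557 = 0.0184 mol
From the 1:2 ratio, n(H2SO4) left over = 1/2 × 0.0184 = 9.22 × 10^-3 mol
n(H2SO4) consumed by analyte = 0.114 − 9.22 × 10^-3 = 0.105 mol
n(ZnO) = 0.105 mol (1:1 ratio)
mass of ZnO = 0.105 × 81.38 = 8.55 g
% ZnO = 8.55 / 9.39 × 100 = 91.0 %

91.0 %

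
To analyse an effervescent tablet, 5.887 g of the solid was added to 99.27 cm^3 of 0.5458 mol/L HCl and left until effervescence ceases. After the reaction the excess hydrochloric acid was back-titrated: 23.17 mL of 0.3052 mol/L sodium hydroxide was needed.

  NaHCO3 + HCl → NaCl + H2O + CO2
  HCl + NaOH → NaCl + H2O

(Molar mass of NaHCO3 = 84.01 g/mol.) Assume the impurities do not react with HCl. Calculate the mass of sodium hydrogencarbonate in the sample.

3.958 g

n(HCl) added = 0.09927 × 0.5458 = 0.05418 mol
n(NaOH) used in back-titration = 0.02317 × 0.3052 = 7.071 × 10^-3 mol
n(HCl) left over = 7.071 × 10^-3 mol (1:1 ratio)
n(HCl) consumed by analyte = 0.05418 − 7.071 × 10^-3 = 0.04711 mol
n(NaHCO3) = 0.04711 mol (1:1 ratio)
mass of NaHCO3 = 0.04711 × 84.01 = 3.958 g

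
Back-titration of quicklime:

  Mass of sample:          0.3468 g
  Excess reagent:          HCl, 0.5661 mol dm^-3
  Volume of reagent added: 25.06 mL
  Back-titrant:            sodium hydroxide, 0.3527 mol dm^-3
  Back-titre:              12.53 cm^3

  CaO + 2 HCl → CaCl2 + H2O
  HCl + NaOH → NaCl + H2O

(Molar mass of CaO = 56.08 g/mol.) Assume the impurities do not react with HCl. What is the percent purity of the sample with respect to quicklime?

78.97 %

n(HCl) added = 0.02506 × 0.5661 = 0.01419 mol
n(NaOH) used in back-titration = 0.01253 × 0.3527 = 4.419 × 10^-3 mol
n(HCl) left over = 4.419 × 10^-3 mol (1:1 ratio)
n(HCl) consumed by analyte = 0.01419 − 4.419 × 10^-3 = 9.767 × 10^-3 mol
From the 1:2 ratio, n(CaO) = 1/2 × 9.767 × 10^-3 = 4.884 × 10^-3 mol
mass of CaO = 4.884 × 10^-3 × 56.08 = 0.2739 g
% CaO = 0.2739 / 0.3468 × 100 = 78.97 %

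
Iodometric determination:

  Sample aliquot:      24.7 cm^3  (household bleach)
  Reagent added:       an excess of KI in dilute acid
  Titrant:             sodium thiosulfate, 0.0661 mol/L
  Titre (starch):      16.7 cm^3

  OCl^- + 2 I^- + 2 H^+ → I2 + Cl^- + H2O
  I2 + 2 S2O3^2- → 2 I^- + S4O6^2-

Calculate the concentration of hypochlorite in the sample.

0.0223 mol/L

n(S2O3^2-) = 0.0167 × 0.0661 = 1.10 × 10^-3 mol
n(I2) = n(S2O3^2-)/2 = 5.52 × 10^-4 mol
n(OCl^-) in the aliquot = 5.52 × 10^-4 mol (1:1 ratio)
[OCl^-] = 5.52 × 10^-4 / 0.0247 = 0.0223 mol/L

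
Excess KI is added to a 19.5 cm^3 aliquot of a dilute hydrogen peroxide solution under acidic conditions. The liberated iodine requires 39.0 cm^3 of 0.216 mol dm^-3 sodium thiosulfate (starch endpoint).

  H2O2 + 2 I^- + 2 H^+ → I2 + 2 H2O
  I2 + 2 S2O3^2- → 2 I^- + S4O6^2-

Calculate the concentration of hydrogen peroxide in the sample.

0.216 mol/L

n(S2O3^2-) = 0.0390 × 0.216 = 8.42 × 10^-3 mol
n(I2) = n(S2O3^2-)/2 = 4.21 × 10^-3 mol
n(H2O2) in the aliquot = 4.21 × 10^-3 mol (1:1 ratio)
[H2O2] = 4.21 × 10^-3 / 0.0195 = 0.216 mol/L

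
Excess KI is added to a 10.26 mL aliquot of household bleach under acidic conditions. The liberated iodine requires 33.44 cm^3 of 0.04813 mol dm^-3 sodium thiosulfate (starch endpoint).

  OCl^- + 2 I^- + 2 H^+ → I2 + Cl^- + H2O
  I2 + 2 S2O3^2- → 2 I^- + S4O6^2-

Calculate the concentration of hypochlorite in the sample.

n(S2O3^2-) = 0.03344 × 0.04813 = 1.609 × 10^-3 mol
n(I2) = n(S2O3^2-)/2 = 8.047 × 10^-4 mol
n(OCl^-) in the aliquot = 8.047 × 10^-4 mol (1:1 ratio)
[OCl^-] = 8.047 × 10^-4 / 0.01026 = 0.07843 mol/L

0.07843 mol/L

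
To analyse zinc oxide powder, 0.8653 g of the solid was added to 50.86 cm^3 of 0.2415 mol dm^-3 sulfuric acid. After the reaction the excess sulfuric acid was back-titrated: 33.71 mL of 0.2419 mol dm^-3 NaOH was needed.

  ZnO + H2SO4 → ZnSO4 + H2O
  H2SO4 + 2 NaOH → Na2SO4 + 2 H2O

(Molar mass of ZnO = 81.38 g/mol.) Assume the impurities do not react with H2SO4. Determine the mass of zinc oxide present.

n(H2SO4) added = 0.05086 × 0.2415 = 0.01228 mol
n(NaOH) used in back-titration = 0.03371 × 0.2419 = 8.154 × 10^-3 mol
From the 1:2 ratio, n(H2SO4) left over = 1/2 × 8.154 × 10^-3 = 4.077 × 10^-3 mol
n(H2SO4) consumed by analyte = 0.01228 − 4.077 × 10^-3 = 8.205 × 10^-3 mol
n(ZnO) = 8.205 × 10^-3 mol (1:1 ratio)
mass of ZnO = 8.205 × 10^-3 × 81.38 = 0.6678 g

0.6678 g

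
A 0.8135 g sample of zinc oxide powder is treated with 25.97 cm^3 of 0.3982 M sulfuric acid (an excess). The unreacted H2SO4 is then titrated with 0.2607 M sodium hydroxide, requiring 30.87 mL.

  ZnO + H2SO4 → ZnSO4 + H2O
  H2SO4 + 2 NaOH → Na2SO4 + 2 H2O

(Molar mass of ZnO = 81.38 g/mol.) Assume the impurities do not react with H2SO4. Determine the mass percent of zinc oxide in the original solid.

n(H2SO4) added = 0.02597 × 0.3982 = 0.01034 mol
n(NaOH) used in back-titration = 0.03087 × 0.2607 = 8.048 × 10^-3 mol
From the 1:2 ratio, n(H2SO4) left over = 1/2 × 8.048 × 10^-3 = 4.024 × 10^-3 mol
n(H2SO4) consumed by analyte = 0.01034 − 4.024 × 10^-3 = 6.317 × 10^-3 mol
n(ZnO) = 6.317 × 10^-3 mol (1:1 ratio)
mass of ZnO = 6.317 × 10^-3 × 81.38 = 0.5141 g
% ZnO = 0.5141 / 0.8135 × 100 = 63.20 %

63.20 %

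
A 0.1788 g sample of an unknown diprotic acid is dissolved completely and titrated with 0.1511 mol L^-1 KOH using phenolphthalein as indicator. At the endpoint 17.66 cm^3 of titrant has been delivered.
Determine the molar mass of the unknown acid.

n(KOH) = 0.01766 L × 0.1511 mol/L = 2.668 × 10^-3 mol
From the 1:2 ratio, n(H2A) = 1/2 × 2.668 × 10^-3 = 1.334 × 10^-3 mol
M = m / n = 0.1788 g / 1.334 × 10^-3 mol = 134.0 g/mol

134.0 g/mol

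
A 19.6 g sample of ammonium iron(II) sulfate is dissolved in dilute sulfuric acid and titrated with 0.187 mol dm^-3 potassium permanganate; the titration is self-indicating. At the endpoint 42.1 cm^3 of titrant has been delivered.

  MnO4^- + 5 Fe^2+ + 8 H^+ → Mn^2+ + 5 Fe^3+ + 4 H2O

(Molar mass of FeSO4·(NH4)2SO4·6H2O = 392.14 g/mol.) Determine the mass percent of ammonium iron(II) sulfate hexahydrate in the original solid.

78.8 %

n(KMnO4) = 0.0421 L × 0.187 mol/L = 7.87 × 10^-3 mol
From the 5:1 ratio, n(FeSO4·(NH4)2SO4·6H2O) = 5/1 × 7.87 × 10^-3 = 0.0394 mol
mass of FeSO4·(NH4)2SO4·6H2O = 0.0394 × 392.14 g/mol = 15.4 g
% FeSO4·(NH4)2SO4·6H2O = 15.4 / 19.6 × 100 = 78.8 %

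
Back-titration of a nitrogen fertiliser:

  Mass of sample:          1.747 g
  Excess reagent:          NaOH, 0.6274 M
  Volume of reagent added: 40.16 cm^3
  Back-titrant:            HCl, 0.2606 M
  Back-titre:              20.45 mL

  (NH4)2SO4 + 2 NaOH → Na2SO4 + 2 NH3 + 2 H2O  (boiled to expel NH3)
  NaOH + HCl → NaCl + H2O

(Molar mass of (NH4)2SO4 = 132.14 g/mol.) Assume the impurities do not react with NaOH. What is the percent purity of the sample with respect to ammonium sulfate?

n(NaOH) added = 0.04016 × 0.6274 = 0.02520 mol
n(HCl) used in back-titration = 0.02045 × 0.2606 = 5.329 × 10^-3 mol
n(NaOH) left over = 5.329 × 10^-3 mol (1:1 ratio)
n(NaOH) consumed by analyte = 0.02520 − 5.329 × 10^-3 = 0.01987 mol
From the 1:2 ratio, n((NH4)2SO4) = 1/2 × 0.01987 = 9.934 × 10^-3 mol
mass of (NH4)2SO4 = 9.934 × 10^-3 × 132.14 = 1.313 g
% (NH4)2SO4 = 1.313 / 1.747 × 100 = 75.14 %

75.14 %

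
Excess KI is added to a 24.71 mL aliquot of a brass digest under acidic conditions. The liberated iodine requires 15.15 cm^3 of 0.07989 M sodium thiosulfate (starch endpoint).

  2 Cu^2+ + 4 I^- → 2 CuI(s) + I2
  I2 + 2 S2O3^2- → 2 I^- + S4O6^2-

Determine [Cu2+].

0.04898 M

n(S2O3^2-) = 0.01515 × 0.07989 = 1.210 × 10^-3 mol
n(I2) = n(S2O3^2-)/2 = 6.052 × 10^-4 mol
From the 2:1 ratio, n(Cu2+) in the aliquot = 2/1 × 6.052 × 10^-4 = 1.210 × 10^-3 mol
[Cu2+] = 1.210 × 10^-3 / 0.02471 = 0.04898 mol/L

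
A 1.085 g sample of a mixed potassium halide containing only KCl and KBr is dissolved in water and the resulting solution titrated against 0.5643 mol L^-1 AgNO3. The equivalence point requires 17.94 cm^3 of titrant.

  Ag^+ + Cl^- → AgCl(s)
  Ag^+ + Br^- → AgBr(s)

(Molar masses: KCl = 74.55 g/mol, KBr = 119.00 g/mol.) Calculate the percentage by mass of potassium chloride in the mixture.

18.50 %

n(AgNO3) = 0.01794 × 0.5643 = 0.01012 mol
Let x = n(KCl), y = n(KBr).
Titrant: 1x + 1y = 0.01012;  mass: 74.55x + 119.00y = 1.085
Solving, x = 2.693 × 10^-3 mol, y = 7.431 × 10^-3 mol
mass of KCl = 2.693 × 10^-3 × 74.55 = 0.2008 g
% KCl = 0.2008 / 1.085 × 100 = 18.50 %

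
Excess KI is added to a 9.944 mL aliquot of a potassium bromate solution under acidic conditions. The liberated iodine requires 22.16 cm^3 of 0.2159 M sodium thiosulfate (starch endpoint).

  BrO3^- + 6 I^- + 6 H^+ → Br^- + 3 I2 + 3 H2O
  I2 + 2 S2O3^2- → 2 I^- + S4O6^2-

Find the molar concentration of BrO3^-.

n(S2O3^2-) = 0.02216 × 0.2159 = 4.784 × 10^-3 mol
n(I2) = n(S2O3^2-)/2 = 2.392 × 10^-3 mol
From the 1:3 ratio, n(BrO3^-) in the aliquot = 1/3 × 2.392 × 10^-3 = 7.974 × 10^-4 mol
[BrO3^-] = 7.974 × 10^-4 / 0.009944 = 0.08019 mol/L

0.08019 M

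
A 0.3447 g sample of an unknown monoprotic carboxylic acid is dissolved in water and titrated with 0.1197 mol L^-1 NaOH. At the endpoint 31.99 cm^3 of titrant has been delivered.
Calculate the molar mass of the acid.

n(NaOH) = 0.03199 L × 0.1197 mol/L = 3.829 × 10^-3 mol
n(HA) = 3.829 × 10^-3 mol (1:1 ratio)
M = m / n = 0.3447 g / 3.829 × 10^-3 mol = 90.02 g/mol

90.02 g/mol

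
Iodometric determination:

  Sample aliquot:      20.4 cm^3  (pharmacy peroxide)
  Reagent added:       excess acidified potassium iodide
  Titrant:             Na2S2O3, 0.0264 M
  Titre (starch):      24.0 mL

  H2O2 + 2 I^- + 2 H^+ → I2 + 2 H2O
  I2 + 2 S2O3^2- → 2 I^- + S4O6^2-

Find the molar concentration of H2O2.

n(S2O3^2-) = 0.0240 × 0.0264 = 6.34 × 10^-4 mol
n(I2) = n(S2O3^2-)/2 = 3.17 × 10^-4 mol
n(H2O2) in the aliquot = 3.17 × 10^-4 mol (1:1 ratio)
[H2O2] = 3.17 × 10^-4 / 0.0204 = 0.0155 mol/L

0.0155 M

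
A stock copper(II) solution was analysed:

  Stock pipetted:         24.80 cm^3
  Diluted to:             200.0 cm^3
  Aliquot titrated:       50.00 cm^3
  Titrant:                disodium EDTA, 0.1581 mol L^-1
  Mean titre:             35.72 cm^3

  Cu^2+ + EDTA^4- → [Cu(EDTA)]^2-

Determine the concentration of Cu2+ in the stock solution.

0.9109 mol/L

n(EDTA) = 0.03572 × 0.1581 = 5.647 × 10^-3 mol
n(Cu2+) in the aliquot = 5.647 × 10^-3 mol (1:1 ratio)
[Cu2+]_dilute = 5.647 × 10^-3 / 0.05000 = 0.1129 mol/L
Dilution factor = 200.0 / 24.80 = 8.065
[Cu2+]_stock = 0.1129 × 8.065 = 0.9109 mol/L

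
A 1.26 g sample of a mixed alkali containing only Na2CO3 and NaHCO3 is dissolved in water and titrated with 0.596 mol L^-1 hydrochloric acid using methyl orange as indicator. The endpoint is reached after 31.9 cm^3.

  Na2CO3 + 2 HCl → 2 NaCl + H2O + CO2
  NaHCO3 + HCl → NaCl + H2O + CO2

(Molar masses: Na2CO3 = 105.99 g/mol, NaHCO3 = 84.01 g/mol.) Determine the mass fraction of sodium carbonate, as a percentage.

45.7 %

n(HCl) = 0.0319 × 0.596 = 0.0190 mol
Let x = n(Na2CO3), y = n(NaHCO3).
Titrant: 2x + 1y = 0.0190;  mass: 105.99x + 84.01y = 1.26
Solving, x = 5.44 × 10^-3 mol, y = 8.14 × 10^-3 mol
mass of Na2CO3 = 5.44 × 10^-3 × 105.99 = 0.576 g
% Na2CO3 = 0.576 / 1.26 × 100 = 45.7 %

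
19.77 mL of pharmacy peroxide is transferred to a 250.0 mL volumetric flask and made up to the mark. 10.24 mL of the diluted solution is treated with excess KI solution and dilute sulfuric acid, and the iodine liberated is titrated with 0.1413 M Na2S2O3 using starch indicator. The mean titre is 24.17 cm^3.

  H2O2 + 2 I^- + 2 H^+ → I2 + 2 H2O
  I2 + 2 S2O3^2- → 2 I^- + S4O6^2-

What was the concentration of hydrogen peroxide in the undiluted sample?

2.109 M

n(S2O3^2-) = 0.02417 × 0.1413 = 3.415 × 10^-3 mol
n(I2) = n(S2O3^2-)/2 = 1.708 × 10^-3 mol
n(H2O2) in the aliquot = 1.708 × 10^-3 mol (1:1 ratio)
[H2O2]_dilute = 1.708 × 10^-3 / 0.01024 = 0.1668 mol/L
[H2O2]_original = 0.1668 × 250.0/19.77 = 2.109 mol/L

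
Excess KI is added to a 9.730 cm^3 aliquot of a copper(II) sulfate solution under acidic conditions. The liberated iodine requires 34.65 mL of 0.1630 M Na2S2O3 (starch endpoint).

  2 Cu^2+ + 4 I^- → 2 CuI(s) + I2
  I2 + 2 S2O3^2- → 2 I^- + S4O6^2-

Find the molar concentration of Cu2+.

n(S2O3^2-) = 0.03465 × 0.1630 = 5.648 × 10^-3 mol
n(I2) = n(S2O3^2-)/2 = 2.824 × 10^-3 mol
From the 2:1 ratio, n(Cu2+) in the aliquot = 2/1 × 2.824 × 10^-3 = 5.648 × 10^-3 mol
[Cu2+] = 5.648 × 10^-3 / 0.009730 = 0.5805 mol/L

0.5805 M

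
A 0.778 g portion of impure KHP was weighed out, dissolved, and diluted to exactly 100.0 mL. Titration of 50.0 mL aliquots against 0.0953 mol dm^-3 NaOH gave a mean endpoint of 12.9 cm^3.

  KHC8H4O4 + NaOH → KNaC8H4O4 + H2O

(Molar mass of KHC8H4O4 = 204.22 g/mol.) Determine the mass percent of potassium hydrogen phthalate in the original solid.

64.5 %

n(NaOH) per titration = 0.0129 × 0.0953 = 1.23 × 10^-3 mol
n(KHC8H4O4) in each aliquot = 1.23 × 10^-3 mol (1:1 ratio)
n(KHC8H4O4) in the whole flask = 1.23 × 10^-3 × 100.0/50.0 = 2.46 × 10^-3 mol
mass of KHC8H4O4 = 2.46 × 10^-3 × 204.22 = 0.502 g
% KHC8H4O4 = 0.502 / 0.778 × 100 = 64.5 %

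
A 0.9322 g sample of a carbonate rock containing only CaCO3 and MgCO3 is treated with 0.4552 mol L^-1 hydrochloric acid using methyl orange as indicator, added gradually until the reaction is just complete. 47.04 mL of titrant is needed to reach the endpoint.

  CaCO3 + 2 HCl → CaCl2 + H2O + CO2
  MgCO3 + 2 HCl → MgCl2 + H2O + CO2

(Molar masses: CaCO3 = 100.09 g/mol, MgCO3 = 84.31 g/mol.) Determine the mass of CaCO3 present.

0.1874 g

n(HCl) = 0.04704 × 0.4552 = 0.02141 mol
Let x = n(CaCO3), y = n(MgCO3).
Titrant: 2x + 2y = 0.02141;  mass: 100.09x + 84.31y = 0.9322
Solving, x = 1.873 × 10^-3 mol, y = 8.834 × 10^-3 mol
mass of CaCO3 = 1.873 × 10^-3 × 100.09 = 0.1874 g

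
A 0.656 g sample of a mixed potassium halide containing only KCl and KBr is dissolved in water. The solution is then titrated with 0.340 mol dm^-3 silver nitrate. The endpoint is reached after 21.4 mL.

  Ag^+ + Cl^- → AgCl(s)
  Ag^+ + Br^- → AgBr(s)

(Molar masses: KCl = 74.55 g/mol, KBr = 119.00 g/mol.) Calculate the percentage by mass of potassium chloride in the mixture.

n(AgNO3) = 0.0214 × 0.340 = 7.28 × 10^-3 mol
Let x = n(KCl), y = n(KBr).
Titrant: 1x + 1y = 7.28 × 10^-3;  mass: 74.55x + 119.00y = 0.656
Solving, x = 4.72 × 10^-3 mol, y = 2.56 × 10^-3 mol
mass of KCl = 4.72 × 10^-3 × 74.55 = 0.352 g
% KCl = 0.352 / 0.656 × 100 = 53.6 %

53.6 %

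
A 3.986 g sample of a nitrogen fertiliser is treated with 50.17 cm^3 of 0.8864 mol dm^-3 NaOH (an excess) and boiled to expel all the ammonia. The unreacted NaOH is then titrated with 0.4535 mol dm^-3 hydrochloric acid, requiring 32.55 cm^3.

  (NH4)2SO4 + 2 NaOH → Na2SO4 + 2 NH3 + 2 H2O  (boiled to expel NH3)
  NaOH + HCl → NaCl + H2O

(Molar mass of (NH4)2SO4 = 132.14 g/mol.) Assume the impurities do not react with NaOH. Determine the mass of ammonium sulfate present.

n(NaOH) added = 0.05017 × 0.8864 = 0.04447 mol
n(HCl) used in back-titration = 0.03255 × 0.4535 = 0.01476 mol
n(NaOH) left over = 0.01476 mol (1:1 ratio)
n(NaOH) consumed by analyte = 0.04447 − 0.01476 = 0.02971 mol
From the 1:2 ratio, n((NH4)2SO4) = 1/2 × 0.02971 = 0.01485 mol
mass of (NH4)2SO4 = 0.01485 × 132.14 = 1.963 g

1.963 g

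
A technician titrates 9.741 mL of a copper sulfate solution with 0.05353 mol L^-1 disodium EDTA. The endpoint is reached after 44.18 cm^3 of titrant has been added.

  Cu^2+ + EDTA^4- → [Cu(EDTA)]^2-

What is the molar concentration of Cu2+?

0.2428 mol/L

n(EDTA) = 0.04418 L × 0.05353 mol/L = 2.365 × 10^-3 mol
n(Cu2+) = 2.365 × 10^-3 mol (1:1 mole ratio)
[Cu2+] = 2.365 × 10^-3 mol / 0.009741 L = 0.2428 mol/L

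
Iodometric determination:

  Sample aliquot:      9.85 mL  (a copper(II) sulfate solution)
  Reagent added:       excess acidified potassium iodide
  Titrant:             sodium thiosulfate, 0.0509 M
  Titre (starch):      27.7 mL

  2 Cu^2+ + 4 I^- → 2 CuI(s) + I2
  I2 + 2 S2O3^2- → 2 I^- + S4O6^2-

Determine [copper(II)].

n(S2O3^2-) = 0.0277 × 0.0509 = 1.41 × 10^-3 mol
n(I2) = n(S2O3^2-)/2 = 7.05 × 10^-4 mol
From the 2:1 ratio, n(Cu2+) in the aliquot = 2/1 × 7.05 × 10^-4 = 1.41 × 10^-3 mol
[Cu2+] = 1.41 × 10^-3 / 0.00985 = 0.143 mol/L

0.143 M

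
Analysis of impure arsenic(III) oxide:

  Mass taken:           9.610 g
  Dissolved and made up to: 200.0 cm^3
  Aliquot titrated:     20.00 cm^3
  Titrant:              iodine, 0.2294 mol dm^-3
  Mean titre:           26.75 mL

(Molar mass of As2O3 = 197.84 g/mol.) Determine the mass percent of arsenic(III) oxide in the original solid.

As2O3 + 2 I2 + 2 H2O → As2O5 + 4 HI
n(I2) per titration = 0.02675 × 0.2294 = 6.136 × 10^-3 mol
From the 1:2 ratio, n(As2O3) in each aliquot = 1/2 × 6.136 × 10^-3 = 3.068 × 10^-3 mol
n(As2O3) in the whole flask = 3.068 × 10^-3 × 200.0/20.00 = 0.03068 mol
mass of As2O3 = 0.03068 × 197.84 = 6.070 g
% As2O3 = 6.070 / 9.610 × 100 = 63.17 %

63.17 %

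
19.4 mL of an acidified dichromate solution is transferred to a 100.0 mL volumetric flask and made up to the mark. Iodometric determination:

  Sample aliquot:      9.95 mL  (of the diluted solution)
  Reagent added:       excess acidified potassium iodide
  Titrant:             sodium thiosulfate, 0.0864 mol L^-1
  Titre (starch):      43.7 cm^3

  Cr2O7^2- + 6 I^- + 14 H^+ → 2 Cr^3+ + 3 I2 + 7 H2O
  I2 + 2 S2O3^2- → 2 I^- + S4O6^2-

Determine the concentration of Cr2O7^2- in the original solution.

n(S2O3^2-) = 0.0437 × 0.0864 = 3.78 × 10^-3 mol
n(I2) = n(S2O3^2-)/2 = 1.89 × 10^-3 mol
From the 1:3 ratio, n(Cr2O7^2-) in the aliquot = 1/3 × 1.89 × 10^-3 = 6.29 × 10^-4 mol
[Cr2O7^2-]_dilute = 6.29 × 10^-4 / 0.00995 = 0.0632 mol/L
[Cr2O7^2-]_original = 0.0632 × 100.0/19.4 = 0.326 mol/L

0.326 mol/L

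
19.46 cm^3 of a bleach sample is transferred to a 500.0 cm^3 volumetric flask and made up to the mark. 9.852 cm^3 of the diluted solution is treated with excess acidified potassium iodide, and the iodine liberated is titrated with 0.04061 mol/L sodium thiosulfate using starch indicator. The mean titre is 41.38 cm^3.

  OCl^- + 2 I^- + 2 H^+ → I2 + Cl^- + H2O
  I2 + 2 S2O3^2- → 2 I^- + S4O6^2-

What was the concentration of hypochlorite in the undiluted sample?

2.191 mol/L

n(S2O3^2-) = 0.04138 × 0.04061 = 1.680 × 10^-3 mol
n(I2) = n(S2O3^2-)/2 = 8.402 × 10^-4 mol
n(OCl^-) in the aliquot = 8.402 × 10^-4 mol (1:1 ratio)
[OCl^-]_dilute = 8.402 × 10^-4 / 0.009852 = 0.08528 mol/L
[OCl^-]_original = 0.08528 × 500.0/19.46 = 2.191 mol/L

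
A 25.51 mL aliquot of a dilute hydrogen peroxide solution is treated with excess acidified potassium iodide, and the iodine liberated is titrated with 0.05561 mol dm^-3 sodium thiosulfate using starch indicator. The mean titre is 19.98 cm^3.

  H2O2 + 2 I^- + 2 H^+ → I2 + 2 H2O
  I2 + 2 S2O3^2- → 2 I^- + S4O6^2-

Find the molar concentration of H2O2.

n(S2O3^2-) = 0.01998 × 0.05561 = 1.111 × 10^-3 mol
n(I2) = n(S2O3^2-)/2 = 5.555 × 10^-4 mol
n(H2O2) in the aliquot = 5.555 × 10^-4 mol (1:1 ratio)
[H2O2] = 5.555 × 10^-4 / 0.02551 = 0.02178 mol/L

0.02178 mol/L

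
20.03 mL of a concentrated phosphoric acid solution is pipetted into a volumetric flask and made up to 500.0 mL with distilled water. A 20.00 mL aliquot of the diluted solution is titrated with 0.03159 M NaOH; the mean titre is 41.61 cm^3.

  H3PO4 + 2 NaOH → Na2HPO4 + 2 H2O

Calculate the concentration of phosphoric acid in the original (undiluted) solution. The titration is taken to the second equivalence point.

0.8203 M

n(NaOH) = 0.04161 × 0.03159 = 1.314 × 10^-3 mol
From the 1:2 ratio, n(H3PO4) in the aliquot = 1/2 × 1.314 × 10^-3 = 6.572 × 10^-4 mol
[H3PO4]_dilute = 6.572 × 10^-4 / 0.02000 = 0.03286 mol/L
Dilution factor = 500.0 / 20.03 = 24.96
[H3PO4]_stock = 0.03286 × 24.96 = 0.8203 mol/L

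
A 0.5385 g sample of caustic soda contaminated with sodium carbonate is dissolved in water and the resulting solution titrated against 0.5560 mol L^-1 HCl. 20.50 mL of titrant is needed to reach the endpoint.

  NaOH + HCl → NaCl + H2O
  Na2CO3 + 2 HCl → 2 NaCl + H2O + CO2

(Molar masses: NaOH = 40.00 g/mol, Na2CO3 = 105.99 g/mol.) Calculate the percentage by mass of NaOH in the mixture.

n(HCl) = 0.02050 × 0.5560 = 0.01140 mol
Let x = n(NaOH), y = n(Na2CO3).
Titrant: 1x + 2y = 0.01140;  mass: 40.00x + 105.99y = 0.5385
Solving, x = 5.043 × 10^-3 mol, y = 3.177 × 10^-3 mol
mass of NaOH = 5.043 × 10^-3 × 40.00 = 0.2017 g
% NaOH = 0.2017 / 0.5385 × 100 = 37.46 %

37.46 %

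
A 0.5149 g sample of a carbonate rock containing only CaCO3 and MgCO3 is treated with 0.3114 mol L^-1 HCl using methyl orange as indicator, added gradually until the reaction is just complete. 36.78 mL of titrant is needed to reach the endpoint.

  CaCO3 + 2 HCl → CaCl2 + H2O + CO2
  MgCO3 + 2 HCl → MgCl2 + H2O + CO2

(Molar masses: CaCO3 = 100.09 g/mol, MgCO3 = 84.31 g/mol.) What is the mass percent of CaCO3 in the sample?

39.53 %

n(HCl) = 0.03678 × 0.3114 = 0.01145 mol
Let x = n(CaCO3), y = n(MgCO3).
Titrant: 2x + 2y = 0.01145;  mass: 100.09x + 84.31y = 0.5149
Solving, x = 2.033 × 10^-3 mol, y = 3.693 × 10^-3 mol
mass of CaCO3 = 2.033 × 10^-3 × 100.09 = 0.2035 g
% CaCO3 = 0.2035 / 0.5149 × 100 = 39.53 %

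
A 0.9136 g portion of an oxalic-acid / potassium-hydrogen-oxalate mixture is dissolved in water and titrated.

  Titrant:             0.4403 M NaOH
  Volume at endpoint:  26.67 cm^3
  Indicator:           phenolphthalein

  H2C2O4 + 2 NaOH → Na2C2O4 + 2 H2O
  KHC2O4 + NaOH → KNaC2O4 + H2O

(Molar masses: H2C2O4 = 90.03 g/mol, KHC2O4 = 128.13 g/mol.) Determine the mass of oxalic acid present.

0.3201 g

n(NaOH) = 0.02667 × 0.4403 = 0.01174 mol
Let x = n(H2C2O4), y = n(KHC2O4).
Titrant: 2x + 1y = 0.01174;  mass: 90.03x + 128.13y = 0.9136
Solving, x = 3.555 × 10^-3 mol, y = 4.632 × 10^-3 mol
mass of H2C2O4 = 3.555 × 10^-3 × 90.03 = 0.3201 g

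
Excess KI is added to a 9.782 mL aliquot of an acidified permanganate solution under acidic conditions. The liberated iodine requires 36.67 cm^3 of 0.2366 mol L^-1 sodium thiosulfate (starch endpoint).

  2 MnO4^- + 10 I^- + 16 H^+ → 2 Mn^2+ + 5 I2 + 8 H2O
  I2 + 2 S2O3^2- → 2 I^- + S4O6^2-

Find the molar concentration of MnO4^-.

n(S2O3^2-) = 0.03667 × 0.2366 = 8.676 × 10^-3 mol
n(I2) = n(S2O3^2-)/2 = 4.338 × 10^-3 mol
From the 2:5 ratio, n(MnO4^-) in the aliquot = 2/5 × 4.338 × 10^-3 = 1.735 × 10^-3 mol
[MnO4^-] = 1.735 × 10^-3 / 0.009782 = 0.1774 mol/L

0.1774 mol/L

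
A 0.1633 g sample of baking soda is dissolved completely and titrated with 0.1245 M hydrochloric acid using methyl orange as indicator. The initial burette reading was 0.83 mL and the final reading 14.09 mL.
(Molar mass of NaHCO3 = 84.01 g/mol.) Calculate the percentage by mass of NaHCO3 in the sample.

NaHCO3 + HCl → NaCl + H2O + CO2
n(HCl) = 0.01326 L × 0.1245 mol/L = 1.651 × 10^-3 mol
n(NaHCO3) = 1.651 × 10^-3 mol (1:1 ratio)
mass of NaHCO3 = 1.651 × 10^-3 × 84.01 g/mol = 0.1387 g
% NaHCO3 = 0.1387 / 0.1633 × 100 = 84.93 %

84.93 %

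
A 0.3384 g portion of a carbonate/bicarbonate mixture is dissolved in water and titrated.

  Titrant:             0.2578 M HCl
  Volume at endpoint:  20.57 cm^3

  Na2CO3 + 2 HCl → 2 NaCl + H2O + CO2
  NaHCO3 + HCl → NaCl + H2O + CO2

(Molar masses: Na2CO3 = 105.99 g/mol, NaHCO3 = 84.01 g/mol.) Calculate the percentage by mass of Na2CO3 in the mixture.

n(HCl) = 0.02057 × 0.2578 = 5.303 × 10^-3 mol
Let x = n(Na2CO3), y = n(NaHCO3).
Titrant: 2x + 1y = 5.303 × 10^-3;  mass: 105.99x + 84.01y = 0.3384
Solving, x = 1.727 × 10^-3 mol, y = 1.850 × 10^-3 mol
mass of Na2CO3 = 1.727 × 10^-3 × 105.99 = 0.1830 g
% Na2CO3 = 0.1830 / 0.3384 × 100 = 54.08 %

54.08 %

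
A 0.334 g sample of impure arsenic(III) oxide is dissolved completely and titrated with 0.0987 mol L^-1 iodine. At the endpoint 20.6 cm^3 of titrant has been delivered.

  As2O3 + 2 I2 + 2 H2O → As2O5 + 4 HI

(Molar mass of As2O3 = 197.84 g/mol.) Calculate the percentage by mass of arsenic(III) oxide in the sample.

60.2 %

n(I2) = 0.0206 L × 0.0987 mol/L = 2.03 × 10^-3 mol
From the 1:2 ratio, n(As2O3) = 1/2 × 2.03 × 10^-3 = 1.02 × 10^-3 mol
mass of As2O3 = 1.02 × 10^-3 × 197.84 g/mol = 0.201 g
% As2O3 = 0.201 / 0.334 × 100 = 60.2 %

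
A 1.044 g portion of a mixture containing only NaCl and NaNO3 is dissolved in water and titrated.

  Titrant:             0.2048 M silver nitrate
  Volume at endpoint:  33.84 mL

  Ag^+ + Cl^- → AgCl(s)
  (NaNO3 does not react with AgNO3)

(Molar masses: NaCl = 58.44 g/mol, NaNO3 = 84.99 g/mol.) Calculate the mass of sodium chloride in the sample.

0.4050 g

n(AgNO3) = 0.03384 × 0.2048 = 6.930 × 10^-3 mol
Let x = n(NaCl), y = n(NaNO3).
Titrant: 1x = 6.930 × 10^-3;  mass: 58.44x + 84.99y = 1.044
Solving, x = 6.930 × 10^-3 mol, y = 7.518 × 10^-3 mol
mass of NaCl = 6.930 × 10^-3 × 58.44 = 0.4050 g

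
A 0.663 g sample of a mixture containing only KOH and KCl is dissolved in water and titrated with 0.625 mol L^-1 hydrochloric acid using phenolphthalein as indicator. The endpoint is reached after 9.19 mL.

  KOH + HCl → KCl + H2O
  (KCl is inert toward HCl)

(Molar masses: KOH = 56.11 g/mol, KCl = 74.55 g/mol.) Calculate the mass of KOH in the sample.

0.322 g

n(HCl) = 0.00919 × 0.625 = 5.74 × 10^-3 mol
Let x = n(KOH), y = n(KCl).
Titrant: 1x = 5.74 × 10^-3;  mass: 56.11x + 74.55y = 0.663
Solving, x = 5.74 × 10^-3 mol, y = 4.57 × 10^-3 mol
mass of KOH = 5.74 × 10^-3 × 56.11 = 0.322 g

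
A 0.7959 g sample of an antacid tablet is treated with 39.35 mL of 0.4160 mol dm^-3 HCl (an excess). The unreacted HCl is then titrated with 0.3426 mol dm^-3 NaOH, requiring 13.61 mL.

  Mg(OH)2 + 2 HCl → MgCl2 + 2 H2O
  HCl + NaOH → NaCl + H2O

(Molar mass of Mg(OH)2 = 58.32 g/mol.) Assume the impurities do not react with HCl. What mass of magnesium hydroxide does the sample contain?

n(HCl) added = 0.03935 × 0.4160 = 0.01637 mol
n(NaOH) used in back-titration = 0.01361 × 0.3426 = 4.663 × 10^-3 mol
n(HCl) left over = 4.663 × 10^-3 mol (1:1 ratio)
n(HCl) consumed by analyte = 0.01637 − 4.663 × 10^-3 = 0.01171 mol
From the 1:2 ratio, n(Mg(OH)2) = 1/2 × 0.01171 = 5.853 × 10^-3 mol
mass of Mg(OH)2 = 5.853 × 10^-3 × 58.32 = 0.3414 g

0.3414 g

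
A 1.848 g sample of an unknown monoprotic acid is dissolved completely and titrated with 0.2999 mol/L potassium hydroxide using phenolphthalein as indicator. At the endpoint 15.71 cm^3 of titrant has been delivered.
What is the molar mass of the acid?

n(KOH) = 0.01571 L × 0.2999 mol/L = 4.711 × 10^-3 mol
n(HA) = 4.711 × 10^-3 mol (1:1 ratio)
M = m / n = 1.848 g / 4.711 × 10^-3 mol = 392.2 g/mol

392.2 g/mol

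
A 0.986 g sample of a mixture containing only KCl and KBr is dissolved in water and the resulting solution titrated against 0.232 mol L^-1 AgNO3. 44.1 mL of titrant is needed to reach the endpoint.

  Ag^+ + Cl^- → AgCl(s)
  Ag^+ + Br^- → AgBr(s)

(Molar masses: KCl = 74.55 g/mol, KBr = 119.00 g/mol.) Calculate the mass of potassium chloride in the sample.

n(AgNO3) = 0.0441 × 0.232 = 0.0102 mol
Let x = n(KCl), y = n(KBr).
Titrant: 1x + 1y = 0.0102;  mass: 74.55x + 119.00y = 0.986
Solving, x = 5.21 × 10^-3 mol, y = 5.02 × 10^-3 mol
mass of KCl = 5.21 × 10^-3 × 74.55 = 0.388 g

0.388 g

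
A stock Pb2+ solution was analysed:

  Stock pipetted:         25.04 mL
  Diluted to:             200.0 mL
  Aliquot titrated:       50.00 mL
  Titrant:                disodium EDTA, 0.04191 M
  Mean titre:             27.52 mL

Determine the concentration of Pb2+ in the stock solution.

0.1842 M

Pb^2+ + EDTA^4- → [Pb(EDTA)]^2-
n(EDTA) = 0.02752 × 0.04191 = 1.153 × 10^-3 mol
n(Pb2+) in the aliquot = 1.153 × 10^-3 mol (1:1 ratio)
[Pb2+]_dilute = 1.153 × 10^-3 / 0.05000 = 0.02307 mol/L
Dilution factor = 200.0 / 25.04 = 7.987
[Pb2+]_stock = 0.02307 × 7.987 = 0.1842 mol/L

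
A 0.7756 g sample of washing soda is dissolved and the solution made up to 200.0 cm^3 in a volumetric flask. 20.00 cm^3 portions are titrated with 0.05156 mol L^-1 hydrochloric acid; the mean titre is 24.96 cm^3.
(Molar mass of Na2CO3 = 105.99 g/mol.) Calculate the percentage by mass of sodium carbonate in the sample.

Na2CO3 + 2 HCl → 2 NaCl + H2O + CO2
n(HCl) per titration = 0.02496 × 0.05156 = 1.287 × 10^-3 mol
From the 1:2 ratio, n(Na2CO3) in each aliquot = 1/2 × 1.287 × 10^-3 = 6.435 × 10^-4 mol
n(Na2CO3) in the whole flask = 6.435 × 10^-4 × 200.0/20.00 = 6.435 × 10^-3 mol
mass of Na2CO3 = 6.435 × 10^-3 × 105.99 = 0.6820 g
% Na2CO3 = 0.6820 / 0.7756 × 100 = 87.93 %

87.93 %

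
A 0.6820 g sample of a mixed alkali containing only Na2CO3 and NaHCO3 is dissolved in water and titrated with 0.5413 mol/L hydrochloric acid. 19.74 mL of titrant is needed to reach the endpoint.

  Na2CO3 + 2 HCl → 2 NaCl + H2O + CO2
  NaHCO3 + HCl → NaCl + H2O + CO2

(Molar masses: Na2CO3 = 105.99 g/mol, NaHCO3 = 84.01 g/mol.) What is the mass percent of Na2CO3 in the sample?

54.03 %

n(HCl) = 0.01974 × 0.5413 = 0.01069 mol
Let x = n(Na2CO3), y = n(NaHCO3).
Titrant: 2x + 1y = 0.01069;  mass: 105.99x + 84.01y = 0.6820
Solving, x = 3.477 × 10^-3 mol, y = 3.732 × 10^-3 mol
mass of Na2CO3 = 3.477 × 10^-3 × 105.99 = 0.3685 g
% Na2CO3 = 0.3685 / 0.6820 × 100 = 54.03 %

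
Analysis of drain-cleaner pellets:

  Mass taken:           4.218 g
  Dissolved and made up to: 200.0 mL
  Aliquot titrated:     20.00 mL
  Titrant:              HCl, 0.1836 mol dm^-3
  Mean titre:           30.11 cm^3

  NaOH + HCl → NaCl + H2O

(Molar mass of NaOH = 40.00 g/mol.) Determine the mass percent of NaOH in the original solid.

n(HCl) per titration = 0.03011 × 0.1836 = 5.528 × 10^-3 mol
n(NaOH) in each aliquot = 5.528 × 10^-3 mol (1:1 ratio)
n(NaOH) in the whole flask = 5.528 × 10^-3 × 200.0/20.00 = 0.05528 mol
mass of NaOH = 0.05528 × 40.00 = 2.211 g
% NaOH = 2.211 / 4.218 × 100 = 52.42 %

52.42 %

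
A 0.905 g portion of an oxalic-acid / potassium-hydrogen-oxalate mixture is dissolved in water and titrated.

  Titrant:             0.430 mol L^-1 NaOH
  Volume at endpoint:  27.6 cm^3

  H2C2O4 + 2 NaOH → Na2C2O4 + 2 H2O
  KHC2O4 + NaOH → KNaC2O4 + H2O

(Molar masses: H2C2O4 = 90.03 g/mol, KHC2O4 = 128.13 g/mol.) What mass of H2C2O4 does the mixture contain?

n(NaOH) = 0.0276 × 0.430 = 0.0119 mol
Let x = n(H2C2O4), y = n(KHC2O4).
Titrant: 2x + 1y = 0.0119;  mass: 90.03x + 128.13y = 0.905
Solving, x = 3.70 × 10^-3 mol, y = 4.46 × 10^-3 mol
mass of H2C2O4 = 3.70 × 10^-3 × 90.03 = 0.333 g

0.333 g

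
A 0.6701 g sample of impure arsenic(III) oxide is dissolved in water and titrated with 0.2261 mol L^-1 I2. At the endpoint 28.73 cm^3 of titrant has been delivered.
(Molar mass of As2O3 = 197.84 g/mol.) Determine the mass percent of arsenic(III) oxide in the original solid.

As2O3 + 2 I2 + 2 H2O → As2O5 + 4 HI
n(I2) = 0.02873 L × 0.2261 mol/L = 6.496 × 10^-3 mol
From the 1:2 ratio, n(As2O3) = 1/2 × 6.496 × 10^-3 = 3.248 × 10^-3 mol
mass of As2O3 = 3.248 × 10^-3 × 197.84 g/mol = 0.6426 g
% As2O3 = 0.6426 / 0.6701 × 100 = 95.89 %

95.89 %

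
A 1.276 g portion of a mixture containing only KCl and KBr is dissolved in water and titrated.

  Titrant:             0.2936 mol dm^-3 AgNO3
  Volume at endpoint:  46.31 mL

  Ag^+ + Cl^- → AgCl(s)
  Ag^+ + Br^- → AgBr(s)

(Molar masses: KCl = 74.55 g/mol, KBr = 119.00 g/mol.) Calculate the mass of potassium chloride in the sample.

0.5736 g

n(AgNO3) = 0.04631 × 0.2936 = 0.01360 mol
Let x = n(KCl), y = n(KBr).
Titrant: 1x + 1y = 0.01360;  mass: 74.55x + 119.00y = 1.276
Solving, x = 7.694 × 10^-3 mol, y = 5.903 × 10^-3 mol
mass of KCl = 7.694 × 10^-3 × 74.55 = 0.5736 g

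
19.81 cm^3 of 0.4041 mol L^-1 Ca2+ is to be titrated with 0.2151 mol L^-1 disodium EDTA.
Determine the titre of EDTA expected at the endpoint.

37.22 mL

Ca^2+ + EDTA^4- → [Ca(EDTA)]^2-
n(Ca2+) = 0.01981 L × 0.4041 mol/L = 8.005 × 10^-3 mol
n(EDTA) = 8.005 × 10^-3 mol (1:1 stoichiometry)
V(EDTA) = 8.005 × 10^-3 mol / 0.2151 mol/L = 0.03722 L = 37.22 mL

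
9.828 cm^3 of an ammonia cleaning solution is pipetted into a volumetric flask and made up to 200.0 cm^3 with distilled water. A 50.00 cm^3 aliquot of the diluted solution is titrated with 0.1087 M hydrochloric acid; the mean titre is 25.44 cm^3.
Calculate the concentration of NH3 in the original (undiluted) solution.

NH3 + HCl → NH4Cl
n(HCl) = 0.02544 × 0.1087 = 2.765 × 10^-3 mol
n(NH3) in the aliquot = 2.765 × 10^-3 mol (1:1 ratio)
[NH3]_dilute = 2.765 × 10^-3 / 0.05000 = 0.05531 mol/L
Dilution factor = 200.0 / 9.828 = 20.35
[NH3]_stock = 0.05531 × 20.35 = 1.125 mol/L

1.125 M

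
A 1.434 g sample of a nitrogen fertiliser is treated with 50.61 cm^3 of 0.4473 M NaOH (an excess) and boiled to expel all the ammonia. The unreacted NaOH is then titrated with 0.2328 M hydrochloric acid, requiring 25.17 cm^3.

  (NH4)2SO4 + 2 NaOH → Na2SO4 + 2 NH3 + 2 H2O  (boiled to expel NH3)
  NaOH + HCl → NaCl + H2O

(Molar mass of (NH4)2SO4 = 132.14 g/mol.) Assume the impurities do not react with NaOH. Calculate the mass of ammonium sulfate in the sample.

1.109 g

n(NaOH) added = 0.05061 × 0.4473 = 0.02264 mol
n(HCl) used in back-titration = 0.02517 × 0.2328 = 5.860 × 10^-3 mol
n(NaOH) left over = 5.860 × 10^-3 mol (1:1 ratio)
n(NaOH) consumed by analyte = 0.02264 − 5.860 × 10^-3 = 0.01678 mol
From the 1:2 ratio, n((NH4)2SO4) = 1/2 × 0.01678 = 8.389 × 10^-3 mol
mass of (NH4)2SO4 = 8.389 × 10^-3 × 132.14 = 1.109 g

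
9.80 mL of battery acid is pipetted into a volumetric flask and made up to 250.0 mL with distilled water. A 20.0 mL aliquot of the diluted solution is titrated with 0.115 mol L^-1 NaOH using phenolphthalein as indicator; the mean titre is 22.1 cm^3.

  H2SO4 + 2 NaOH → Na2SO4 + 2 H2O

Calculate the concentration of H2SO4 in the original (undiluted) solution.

n(NaOH) = 0.0221 × 0.115 = 2.54 × 10^-3 mol
From the 1:2 ratio, n(H2SO4) in the aliquot = 1/2 × 2.54 × 10^-3 = 1.27 × 10^-3 mol
[H2SO4]_dilute = 1.27 × 10^-3 / 0.0200 = 0.0635 mol/L
Dilution factor = 250.0 / 9.80 = 25.51
[H2SO4]_stock = 0.0635 × 25.51 = 1.62 mol/L

1.62 mol/L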